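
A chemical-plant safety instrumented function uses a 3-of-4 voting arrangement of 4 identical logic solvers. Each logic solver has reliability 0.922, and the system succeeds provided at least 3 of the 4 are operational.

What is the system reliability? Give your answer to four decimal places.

0.9672

R = Σ_{i=3}^{4} C(4,i) p^i (1−p)^{4−i} with p = 0.922
C(4,3)·0.922^3·0.078^1 = 0.244539
C(4,4)·0.922^4·0.078^0 = 0.722643
Sum = 0.9672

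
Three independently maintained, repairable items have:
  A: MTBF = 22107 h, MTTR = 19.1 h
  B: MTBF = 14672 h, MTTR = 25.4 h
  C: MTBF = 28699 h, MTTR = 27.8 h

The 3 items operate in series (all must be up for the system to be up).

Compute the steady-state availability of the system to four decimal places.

0.9964

A(A) = MTBF/(MTBF+MTTR) = 22107/(22107+19.1) = 0.999137
A(B) = MTBF/(MTBF+MTTR) = 14672/(14672+25.4) = 0.998272
A(C) = MTBF/(MTBF+MTTR) = 28699/(28699+27.8) = 0.999032
Series availability: 0.999137 × 0.998272 × 0.999032 = 0.9964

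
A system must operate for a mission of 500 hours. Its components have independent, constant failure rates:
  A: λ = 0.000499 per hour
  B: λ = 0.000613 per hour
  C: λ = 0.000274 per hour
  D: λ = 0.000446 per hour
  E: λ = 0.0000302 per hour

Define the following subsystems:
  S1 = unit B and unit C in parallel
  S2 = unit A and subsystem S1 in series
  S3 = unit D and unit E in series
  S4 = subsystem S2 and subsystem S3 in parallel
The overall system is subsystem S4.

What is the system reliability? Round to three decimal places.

0.948

R(A) = exp(−0.000499 × 500) = 0.77919
R(B) = exp(−0.000613 × 500) = 0.73602
R(C) = exp(−0.000274 × 500) = 0.87197
R(D) = exp(−0.000446 × 500) = 0.80011
R(E) = exp(−0.0000302 × 500) = 0.98501
Parallel (B and C): 1 − (1 − 0.73602)(1 − 0.87197) = 0.96620
Series (A and [0.96620]): 0.77919 × 0.96620 = 0.75285
Series (D and E): 0.80011 × 0.98501 = 0.78812
Parallel ([0.75285] and [0.78812]): 1 − (1 − 0.75285)(1 − 0.78812) = 0.948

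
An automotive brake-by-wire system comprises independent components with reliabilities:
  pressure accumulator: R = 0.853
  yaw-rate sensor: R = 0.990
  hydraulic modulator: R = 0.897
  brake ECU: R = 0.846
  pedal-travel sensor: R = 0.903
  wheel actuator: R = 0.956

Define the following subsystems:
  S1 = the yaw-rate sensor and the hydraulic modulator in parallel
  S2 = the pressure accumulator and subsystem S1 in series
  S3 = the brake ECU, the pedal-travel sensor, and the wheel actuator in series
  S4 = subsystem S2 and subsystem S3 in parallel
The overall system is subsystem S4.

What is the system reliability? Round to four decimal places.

Parallel (yaw-rate sensor and hydraulic modulator): 1 − (1 − 0.990000)(1 − 0.897000) = 0.998970
Series (pressure accumulator and [0.998970]): 0.853000 × 0.998970 = 0.852121
Series (brake ECU, pedal-travel sensor, and wheel actuator): 0.846000 × 0.903000 × 0.956000 = 0.730325
Parallel ([0.852121] and [0.730325]): 1 − (1 − 0.852121)(1 − 0.730325) = 0.9601

0.9601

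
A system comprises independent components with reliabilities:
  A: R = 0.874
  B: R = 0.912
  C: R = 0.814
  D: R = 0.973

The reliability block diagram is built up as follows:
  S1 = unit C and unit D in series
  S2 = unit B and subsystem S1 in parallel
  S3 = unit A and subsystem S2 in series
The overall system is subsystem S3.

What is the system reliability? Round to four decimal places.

Series (C and D): 0.814000 × 0.973000 = 0.792022
Parallel (B and [0.792022]): 1 − (1 − 0.912000)(1 − 0.792022) = 0.981698
Series (A and [0.981698]): 0.874000 × 0.981698 = 0.8580

0.8580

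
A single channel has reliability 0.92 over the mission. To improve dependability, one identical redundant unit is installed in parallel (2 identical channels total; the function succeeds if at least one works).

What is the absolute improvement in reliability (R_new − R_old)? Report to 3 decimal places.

0.074

R_before = 0.92
R_after = 1 − (1 − 0.92)^2 = 0.994
ΔR = 0.994 − 0.92 = 0.074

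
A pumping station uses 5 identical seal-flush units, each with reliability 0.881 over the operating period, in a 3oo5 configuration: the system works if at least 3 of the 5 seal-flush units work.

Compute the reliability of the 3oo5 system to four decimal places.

0.9860

R = Σ_{i=3}^{5} C(5,i) p^i (1−p)^{5−i} with p = 0.881
C(5,3)·0.881^3·0.119^2 = 0.096833
C(5,4)·0.881^4·0.119^1 = 0.358443
C(5,5)·0.881^5·0.119^0 = 0.530737
Sum = 0.9860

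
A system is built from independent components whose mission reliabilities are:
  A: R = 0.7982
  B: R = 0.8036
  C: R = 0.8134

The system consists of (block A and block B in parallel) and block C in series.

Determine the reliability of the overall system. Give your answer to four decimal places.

0.7812

Parallel (A and B): 1 − (1 − 0.798200)(1 − 0.803600) = 0.960366
Series ([0.960366] and C): 0.960366 × 0.813400 = 0.7812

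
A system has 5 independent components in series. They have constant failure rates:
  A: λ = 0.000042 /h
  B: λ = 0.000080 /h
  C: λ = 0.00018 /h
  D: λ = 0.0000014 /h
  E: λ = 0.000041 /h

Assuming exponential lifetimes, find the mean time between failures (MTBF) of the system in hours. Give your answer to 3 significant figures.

2900

Series of exponential components: λ_sys = Σ λ_i
λ_sys = 0.000042 + 0.000080 + 0.00018 + 0.0000014 + 0.000041 = 3.4440e-04 /h
MTBF = 1 / λ_sys = 2900 h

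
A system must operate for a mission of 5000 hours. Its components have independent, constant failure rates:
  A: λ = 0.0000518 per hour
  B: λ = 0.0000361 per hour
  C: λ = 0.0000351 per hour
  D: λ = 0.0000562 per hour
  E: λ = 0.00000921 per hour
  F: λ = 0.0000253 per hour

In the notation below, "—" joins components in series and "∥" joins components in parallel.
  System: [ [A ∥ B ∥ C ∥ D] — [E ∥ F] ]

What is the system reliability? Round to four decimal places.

R(A) = exp(−0.0000518 × 5000) = 0.771823
R(B) = exp(−0.0000361 × 5000) = 0.834853
R(C) = exp(−0.0000351 × 5000) = 0.839037
R(D) = exp(−0.0000562 × 5000) = 0.755028
R(E) = exp(−0.00000921 × 5000) = 0.954994
R(F) = exp(−0.0000253 × 5000) = 0.881174
Parallel (A, B, C, and D): 1 − (1 − 0.771823)(1 − 0.834853)(1 − 0.839037)(1 − 0.755028) = 0.998514
Parallel (E and F): 1 − (1 − 0.954994)(1 − 0.881174) = 0.994652
Series ([0.998514] and [0.994652]): 0.998514 × 0.994652 = 0.9932

0.9932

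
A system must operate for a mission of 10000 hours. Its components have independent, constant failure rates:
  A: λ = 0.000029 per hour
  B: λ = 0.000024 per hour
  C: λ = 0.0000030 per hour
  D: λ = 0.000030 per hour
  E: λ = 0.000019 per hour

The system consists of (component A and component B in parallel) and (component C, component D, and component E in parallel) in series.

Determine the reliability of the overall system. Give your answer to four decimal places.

R(A) = exp(−0.000029 × 10000) = 0.748264
R(B) = exp(−0.000024 × 10000) = 0.786628
R(C) = exp(−0.0000030 × 10000) = 0.970446
R(D) = exp(−0.000030 × 10000) = 0.740818
R(E) = exp(−0.000019 × 10000) = 0.826959
Parallel (A and B): 1 − (1 − 0.748264)(1 − 0.786628) = 0.946287
Parallel (C, D, and E): 1 − (1 − 0.970446)(1 − 0.740818)(1 − 0.826959) = 0.998675
Series ([0.946287] and [0.998675]): 0.946287 × 0.998675 = 0.9450

0.9450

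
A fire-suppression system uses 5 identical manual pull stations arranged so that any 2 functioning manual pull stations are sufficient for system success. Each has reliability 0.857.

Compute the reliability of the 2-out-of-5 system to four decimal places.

0.9981

R = Σ_{i=2}^{5} C(5,i) p^i (1−p)^{5−i} with p = 0.857
C(5,2)·0.857^2·0.143^3 = 0.021477
C(5,3)·0.857^3·0.143^2 = 0.128711
C(5,4)·0.857^4·0.143^1 = 0.385682
C(5,5)·0.857^5·0.143^0 = 0.462279
Sum = 0.9981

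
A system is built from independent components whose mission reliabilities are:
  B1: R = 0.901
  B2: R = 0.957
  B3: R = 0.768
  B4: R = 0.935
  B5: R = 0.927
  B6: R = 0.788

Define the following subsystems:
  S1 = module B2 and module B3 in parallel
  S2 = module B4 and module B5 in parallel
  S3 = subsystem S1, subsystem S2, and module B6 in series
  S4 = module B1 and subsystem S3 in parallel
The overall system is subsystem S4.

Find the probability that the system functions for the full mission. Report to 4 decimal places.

Parallel (B2 and B3): 1 − (1 − 0.957000)(1 − 0.768000) = 0.990024
Parallel (B4 and B5): 1 − (1 − 0.935000)(1 − 0.927000) = 0.995255
Series ([0.990024], [0.995255], and B6): 0.990024 × 0.995255 × 0.788000 = 0.776437
Parallel (B1 and [0.776437]): 1 − (1 − 0.901000)(1 − 0.776437) = 0.9779

0.9779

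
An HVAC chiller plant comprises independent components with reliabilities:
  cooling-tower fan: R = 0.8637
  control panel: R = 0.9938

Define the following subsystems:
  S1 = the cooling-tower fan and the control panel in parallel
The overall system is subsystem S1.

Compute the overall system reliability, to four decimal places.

0.9992

Parallel (cooling-tower fan and control panel): 1 − (1 − 0.863700)(1 − 0.993800) = 0.9992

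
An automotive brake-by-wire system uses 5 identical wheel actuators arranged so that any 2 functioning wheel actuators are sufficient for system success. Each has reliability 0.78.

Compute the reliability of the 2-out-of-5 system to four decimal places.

R = Σ_{i=2}^{5} C(5,i) p^i (1−p)^{5−i} with p = 0.78
C(5,2)·0.78^2·0.22^3 = 0.064782
C(5,3)·0.78^3·0.22^2 = 0.229683
C(5,4)·0.78^4·0.22^1 = 0.407166
C(5,5)·0.78^5·0.22^0 = 0.288717
Sum = 0.9903

0.9903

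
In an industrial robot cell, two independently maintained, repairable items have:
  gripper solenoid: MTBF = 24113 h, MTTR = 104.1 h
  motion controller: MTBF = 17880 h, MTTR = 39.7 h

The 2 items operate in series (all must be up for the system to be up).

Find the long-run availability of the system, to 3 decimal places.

A(gripper solenoid) = MTBF/(MTBF+MTTR) = 24113/(24113+104.1) = 0.995701
A(motion controller) = MTBF/(MTBF+MTTR) = 17880/(17880+39.7) = 0.997785
Series availability: 0.995701 × 0.997785 = 0.993

0.993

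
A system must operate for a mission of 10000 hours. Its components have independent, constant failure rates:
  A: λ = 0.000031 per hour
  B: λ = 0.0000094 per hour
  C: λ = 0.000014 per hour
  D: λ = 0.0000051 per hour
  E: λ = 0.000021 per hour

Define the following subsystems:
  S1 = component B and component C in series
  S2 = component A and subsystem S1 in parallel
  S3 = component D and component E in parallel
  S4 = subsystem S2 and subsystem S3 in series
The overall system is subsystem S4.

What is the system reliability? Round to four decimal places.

R(A) = exp(−0.000031 × 10000) = 0.733447
R(B) = exp(−0.0000094 × 10000) = 0.910283
R(C) = exp(−0.000014 × 10000) = 0.869358
R(D) = exp(−0.0000051 × 10000) = 0.950279
R(E) = exp(−0.000021 × 10000) = 0.810584
Series (B and C): 0.910283 × 0.869358 = 0.791362
Parallel (A and [0.791362]): 1 − (1 − 0.733447)(1 − 0.791362) = 0.944387
Parallel (D and E): 1 − (1 − 0.950279)(1 − 0.810584) = 0.990582
Series ([0.944387] and [0.990582]): 0.944387 × 0.990582 = 0.9355

0.9355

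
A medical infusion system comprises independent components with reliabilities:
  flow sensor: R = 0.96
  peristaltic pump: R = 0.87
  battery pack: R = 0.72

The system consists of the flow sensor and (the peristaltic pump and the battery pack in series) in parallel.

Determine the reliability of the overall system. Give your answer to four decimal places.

Series (peristaltic pump and battery pack): 0.870000 × 0.720000 = 0.626400
Parallel (flow sensor and [0.626400]): 1 − (1 − 0.960000)(1 − 0.626400) = 0.9851

0.9851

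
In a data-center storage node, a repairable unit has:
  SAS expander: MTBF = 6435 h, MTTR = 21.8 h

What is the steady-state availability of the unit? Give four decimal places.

0.9966

A(SAS expander) = MTBF/(MTBF+MTTR) = 6435/(6435+21.8) = 0.9966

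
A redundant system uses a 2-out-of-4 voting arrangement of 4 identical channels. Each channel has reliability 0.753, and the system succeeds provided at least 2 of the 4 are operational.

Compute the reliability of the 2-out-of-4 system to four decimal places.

0.9509

R = Σ_{i=2}^{4} C(4,i) p^i (1−p)^{4−i} with p = 0.753
C(4,2)·0.753^2·0.247^2 = 0.207556
C(4,3)·0.753^3·0.247^1 = 0.421834
C(4,4)·0.753^4·0.247^0 = 0.321499
Sum = 0.9509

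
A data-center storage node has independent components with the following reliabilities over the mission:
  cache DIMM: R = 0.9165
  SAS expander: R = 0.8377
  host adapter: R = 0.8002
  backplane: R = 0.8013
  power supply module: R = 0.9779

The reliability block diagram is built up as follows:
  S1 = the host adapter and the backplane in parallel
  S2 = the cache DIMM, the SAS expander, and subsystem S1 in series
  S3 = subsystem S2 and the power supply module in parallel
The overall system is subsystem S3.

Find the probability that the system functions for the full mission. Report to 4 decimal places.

0.9942

Parallel (host adapter and backplane): 1 − (1 − 0.800200)(1 − 0.801300) = 0.960300
Series (cache DIMM, SAS expander, and [0.960300]): 0.916500 × 0.837700 × 0.960300 = 0.737272
Parallel ([0.737272] and power supply module): 1 − (1 − 0.737272)(1 − 0.977900) = 0.9942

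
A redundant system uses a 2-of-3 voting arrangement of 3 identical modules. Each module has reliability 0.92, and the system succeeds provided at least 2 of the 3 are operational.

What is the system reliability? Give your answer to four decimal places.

R = Σ_{i=2}^{3} C(3,i) p^i (1−p)^{3−i} with p = 0.92
C(3,2)·0.92^2·0.08^1 = 0.203136
C(3,3)·0.92^3·0.08^0 = 0.778688
Sum = 0.9818

0.9818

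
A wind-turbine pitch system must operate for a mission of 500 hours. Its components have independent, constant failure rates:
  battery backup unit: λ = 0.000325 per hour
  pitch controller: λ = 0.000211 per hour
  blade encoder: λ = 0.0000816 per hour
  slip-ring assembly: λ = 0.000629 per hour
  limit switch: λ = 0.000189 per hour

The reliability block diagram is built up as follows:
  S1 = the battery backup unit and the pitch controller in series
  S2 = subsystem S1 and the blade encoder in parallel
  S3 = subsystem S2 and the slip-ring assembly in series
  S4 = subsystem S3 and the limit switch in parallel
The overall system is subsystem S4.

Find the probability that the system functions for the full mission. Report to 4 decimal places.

0.9750

R(battery backup unit) = exp(−0.000325 × 500) = 0.850016
R(pitch controller) = exp(−0.000211 × 500) = 0.899874
R(blade encoder) = exp(−0.0000816 × 500) = 0.960021
R(slip-ring assembly) = exp(−0.000629 × 500) = 0.730154
R(limit switch) = exp(−0.000189 × 500) = 0.909828
Series (battery backup unit and pitch controller): 0.850016 × 0.899874 = 0.764907
Parallel ([0.764907] and blade encoder): 1 − (1 − 0.764907)(1 − 0.960021) = 0.990601
Series ([0.990601] and slip-ring assembly): 0.990601 × 0.730154 = 0.723291
Parallel ([0.723291] and limit switch): 1 − (1 − 0.723291)(1 − 0.909828) = 0.9750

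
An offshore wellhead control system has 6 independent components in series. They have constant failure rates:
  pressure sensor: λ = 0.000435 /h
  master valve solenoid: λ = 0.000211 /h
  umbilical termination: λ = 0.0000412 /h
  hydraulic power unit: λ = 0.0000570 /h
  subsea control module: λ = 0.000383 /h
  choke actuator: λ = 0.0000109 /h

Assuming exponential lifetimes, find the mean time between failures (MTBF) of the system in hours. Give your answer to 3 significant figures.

879

Series of exponential components: λ_sys = Σ λ_i
λ_sys = 0.000435 + 0.000211 + 0.0000412 + 0.0000570 + 0.000383 + 0.0000109 = 1.1381e-03 /h
MTBF = 1 / λ_sys = 879 h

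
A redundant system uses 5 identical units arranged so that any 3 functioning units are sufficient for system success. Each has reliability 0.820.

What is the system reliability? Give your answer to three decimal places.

R = Σ_{i=3}^{5} C(5,i) p^i (1−p)^{5−i} with p = 0.820
C(5,3)·0.820^3·0.180^2 = 0.17864
C(5,4)·0.820^4·0.180^1 = 0.40691
C(5,5)·0.820^5·0.180^0 = 0.37074
Sum = 0.956

0.956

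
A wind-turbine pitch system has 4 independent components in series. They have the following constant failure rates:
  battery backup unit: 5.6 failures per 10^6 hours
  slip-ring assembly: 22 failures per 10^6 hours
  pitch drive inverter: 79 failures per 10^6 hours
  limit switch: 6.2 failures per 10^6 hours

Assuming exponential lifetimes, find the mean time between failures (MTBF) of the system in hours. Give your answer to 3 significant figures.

Series of exponential components: λ_sys = Σ λ_i
λ_sys = 0.0000056 + 0.000022 + 0.000079 + 0.0000062 = 1.1280e-04 /h
MTBF = 1 / λ_sys = 8870 h

8870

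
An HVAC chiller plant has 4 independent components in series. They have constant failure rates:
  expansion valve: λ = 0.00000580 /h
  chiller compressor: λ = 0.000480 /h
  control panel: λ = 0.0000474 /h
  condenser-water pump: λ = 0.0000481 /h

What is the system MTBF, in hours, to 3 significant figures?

Series of exponential components: λ_sys = Σ λ_i
λ_sys = 0.00000580 + 0.000480 + 0.0000474 + 0.0000481 = 5.8130e-04 /h
MTBF = 1 / λ_sys = 1720 h

1720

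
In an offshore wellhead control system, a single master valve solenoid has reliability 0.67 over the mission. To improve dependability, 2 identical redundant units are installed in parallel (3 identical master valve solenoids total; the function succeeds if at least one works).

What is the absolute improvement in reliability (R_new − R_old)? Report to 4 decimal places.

R_before = 0.67
R_after = 1 − (1 − 0.67)^3 = 0.9641
ΔR = 0.9641 − 0.67 = 0.2941

0.2941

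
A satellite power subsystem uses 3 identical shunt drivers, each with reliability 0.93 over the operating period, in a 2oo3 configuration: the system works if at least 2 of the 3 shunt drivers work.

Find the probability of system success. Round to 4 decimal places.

R = Σ_{i=2}^{3} C(3,i) p^i (1−p)^{3−i} with p = 0.93
C(3,2)·0.93^2·0.07^1 = 0.181629
C(3,3)·0.93^3·0.07^0 = 0.804357
Sum = 0.9860

0.9860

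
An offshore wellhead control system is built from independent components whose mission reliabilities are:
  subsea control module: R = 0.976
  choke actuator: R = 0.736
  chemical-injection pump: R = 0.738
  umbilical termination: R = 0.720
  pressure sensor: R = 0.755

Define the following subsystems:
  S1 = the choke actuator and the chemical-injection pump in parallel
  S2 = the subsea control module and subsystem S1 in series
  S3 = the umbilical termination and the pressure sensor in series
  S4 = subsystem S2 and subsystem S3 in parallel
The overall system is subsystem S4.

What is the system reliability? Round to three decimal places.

Parallel (choke actuator and chemical-injection pump): 1 − (1 − 0.73600)(1 − 0.73800) = 0.93083
Series (subsea control module and [0.93083]): 0.97600 × 0.93083 = 0.90849
Series (umbilical termination and pressure sensor): 0.72000 × 0.75500 = 0.54360
Parallel ([0.90849] and [0.54360]): 1 − (1 − 0.90849)(1 − 0.54360) = 0.958

0.958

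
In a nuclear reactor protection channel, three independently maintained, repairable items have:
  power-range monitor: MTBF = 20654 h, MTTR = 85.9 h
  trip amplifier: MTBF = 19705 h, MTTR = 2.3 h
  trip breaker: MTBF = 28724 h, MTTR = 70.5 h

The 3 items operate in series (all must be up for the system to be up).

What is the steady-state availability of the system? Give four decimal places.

A(power-range monitor) = MTBF/(MTBF+MTTR) = 20654/(20654+85.9) = 0.995858
A(trip amplifier) = MTBF/(MTBF+MTTR) = 19705/(19705+2.3) = 0.999883
A(trip breaker) = MTBF/(MTBF+MTTR) = 28724/(28724+70.5) = 0.997552
Series availability: 0.995858 × 0.999883 × 0.997552 = 0.9933

0.9933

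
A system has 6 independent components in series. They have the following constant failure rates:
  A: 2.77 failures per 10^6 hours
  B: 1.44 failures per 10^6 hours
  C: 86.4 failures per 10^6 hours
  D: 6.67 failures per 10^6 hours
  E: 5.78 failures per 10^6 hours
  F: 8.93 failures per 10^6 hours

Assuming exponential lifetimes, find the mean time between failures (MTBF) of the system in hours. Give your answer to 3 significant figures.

Series of exponential components: λ_sys = Σ λ_i
λ_sys = 0.00000277 + 0.00000144 + 0.0000864 + 0.00000667 + 0.00000578 + 0.00000893 = 1.1199e-04 /h
MTBF = 1 / λ_sys = 8930 h

8930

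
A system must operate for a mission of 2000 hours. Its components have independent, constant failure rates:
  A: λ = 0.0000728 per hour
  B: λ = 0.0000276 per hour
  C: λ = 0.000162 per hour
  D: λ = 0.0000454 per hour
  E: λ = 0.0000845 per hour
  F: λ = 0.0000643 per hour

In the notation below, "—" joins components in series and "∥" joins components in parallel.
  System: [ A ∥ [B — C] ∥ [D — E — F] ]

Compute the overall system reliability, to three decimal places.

R(A) = exp(−0.0000728 × 2000) = 0.86450
R(B) = exp(−0.0000276 × 2000) = 0.94630
R(C) = exp(−0.000162 × 2000) = 0.72325
R(D) = exp(−0.0000454 × 2000) = 0.91320
R(E) = exp(−0.0000845 × 2000) = 0.84451
R(F) = exp(−0.0000643 × 2000) = 0.87933
Series (B and C): 0.94630 × 0.72325 = 0.68441
Series (D, E, and F): 0.91320 × 0.84451 × 0.87933 = 0.67815
Parallel (A, [0.68441], and [0.67815]): 1 − (1 − 0.86450)(1 − 0.68441)(1 − 0.67815) = 0.986

0.986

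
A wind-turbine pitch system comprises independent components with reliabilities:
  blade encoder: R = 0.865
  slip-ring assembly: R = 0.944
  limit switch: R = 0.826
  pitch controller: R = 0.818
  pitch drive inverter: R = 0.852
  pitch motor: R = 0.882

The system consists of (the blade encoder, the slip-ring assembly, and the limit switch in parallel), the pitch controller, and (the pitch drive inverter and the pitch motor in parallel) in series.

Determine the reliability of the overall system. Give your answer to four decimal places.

0.8027

Parallel (blade encoder, slip-ring assembly, and limit switch): 1 − (1 − 0.865000)(1 − 0.944000)(1 − 0.826000) = 0.998685
Parallel (pitch drive inverter and pitch motor): 1 − (1 − 0.852000)(1 − 0.882000) = 0.982536
Series ([0.998685], pitch controller, and [0.982536]): 0.998685 × 0.818000 × 0.982536 = 0.8027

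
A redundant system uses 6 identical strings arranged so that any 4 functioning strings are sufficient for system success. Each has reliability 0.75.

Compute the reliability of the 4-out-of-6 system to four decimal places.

R = Σ_{i=4}^{6} C(6,i) p^i (1−p)^{6−i} with p = 0.75
C(6,4)·0.75^4·0.25^2 = 0.296631
C(6,5)·0.75^5·0.25^1 = 0.355957
C(6,6)·0.75^6·0.25^0 = 0.177979
Sum = 0.8306

0.8306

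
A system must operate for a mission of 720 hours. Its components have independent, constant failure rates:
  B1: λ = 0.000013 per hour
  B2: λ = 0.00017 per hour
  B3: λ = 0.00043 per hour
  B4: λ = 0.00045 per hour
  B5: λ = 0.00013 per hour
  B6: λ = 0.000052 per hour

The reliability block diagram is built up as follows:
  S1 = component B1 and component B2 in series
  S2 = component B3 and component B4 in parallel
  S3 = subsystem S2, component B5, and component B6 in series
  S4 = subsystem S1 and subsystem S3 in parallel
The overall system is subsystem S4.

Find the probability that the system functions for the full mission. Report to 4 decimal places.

R(B1) = exp(−0.000013 × 720) = 0.990684
R(B2) = exp(−0.00017 × 720) = 0.884794
R(B3) = exp(−0.00043 × 720) = 0.733740
R(B4) = exp(−0.00045 × 720) = 0.723250
R(B5) = exp(−0.00013 × 720) = 0.910647
R(B6) = exp(−0.000052 × 720) = 0.963252
Series (B1 and B2): 0.990684 × 0.884794 = 0.876551
Parallel (B3 and B4): 1 − (1 − 0.733740)(1 − 0.723250) = 0.926313
Series ([0.926313], B5, and B6): 0.926313 × 0.910647 × 0.963252 = 0.812546
Parallel ([0.876551] and [0.812546]): 1 − (1 − 0.876551)(1 − 0.812546) = 0.9769

0.9769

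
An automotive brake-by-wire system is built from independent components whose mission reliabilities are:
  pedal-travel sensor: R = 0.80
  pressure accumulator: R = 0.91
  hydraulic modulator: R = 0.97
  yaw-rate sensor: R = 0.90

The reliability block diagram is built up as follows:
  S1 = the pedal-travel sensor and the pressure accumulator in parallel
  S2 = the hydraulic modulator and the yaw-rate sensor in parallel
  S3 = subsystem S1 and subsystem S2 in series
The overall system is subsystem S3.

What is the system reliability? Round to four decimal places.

0.9791

Parallel (pedal-travel sensor and pressure accumulator): 1 − (1 − 0.800000)(1 − 0.910000) = 0.982000
Parallel (hydraulic modulator and yaw-rate sensor): 1 − (1 − 0.970000)(1 − 0.900000) = 0.997000
Series ([0.982000] and [0.997000]): 0.982000 × 0.997000 = 0.9791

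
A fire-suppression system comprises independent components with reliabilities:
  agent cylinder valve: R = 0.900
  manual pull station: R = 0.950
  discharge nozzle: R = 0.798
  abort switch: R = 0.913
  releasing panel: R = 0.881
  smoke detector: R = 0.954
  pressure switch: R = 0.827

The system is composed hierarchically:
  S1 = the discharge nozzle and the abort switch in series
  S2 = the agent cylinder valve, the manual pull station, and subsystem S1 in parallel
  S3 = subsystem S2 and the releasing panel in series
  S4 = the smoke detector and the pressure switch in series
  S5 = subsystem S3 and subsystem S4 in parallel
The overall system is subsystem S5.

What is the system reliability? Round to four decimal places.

Series (discharge nozzle and abort switch): 0.798000 × 0.913000 = 0.728574
Parallel (agent cylinder valve, manual pull station, and [0.728574]): 1 − (1 − 0.900000)(1 − 0.950000)(1 − 0.728574) = 0.998643
Series ([0.998643] and releasing panel): 0.998643 × 0.881000 = 0.879804
Series (smoke detector and pressure switch): 0.954000 × 0.827000 = 0.788958
Parallel ([0.879804] and [0.788958]): 1 − (1 − 0.879804)(1 − 0.788958) = 0.9746

0.9746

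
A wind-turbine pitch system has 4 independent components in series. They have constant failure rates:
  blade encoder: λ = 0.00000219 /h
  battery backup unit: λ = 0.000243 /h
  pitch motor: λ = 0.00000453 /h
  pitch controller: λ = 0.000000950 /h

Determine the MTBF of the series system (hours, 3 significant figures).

Series of exponential components: λ_sys = Σ λ_i
λ_sys = 0.00000219 + 0.000243 + 0.00000453 + 0.000000950 = 2.5067e-04 /h
MTBF = 1 / λ_sys = 3990 h

3990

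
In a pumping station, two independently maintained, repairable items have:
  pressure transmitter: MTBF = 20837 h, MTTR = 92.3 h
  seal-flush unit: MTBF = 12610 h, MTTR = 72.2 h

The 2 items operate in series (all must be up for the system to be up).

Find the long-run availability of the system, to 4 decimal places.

0.9899

A(pressure transmitter) = MTBF/(MTBF+MTTR) = 20837/(20837+92.3) = 0.995590
A(seal-flush unit) = MTBF/(MTBF+MTTR) = 12610/(12610+72.2) = 0.994307
Series availability: 0.995590 × 0.994307 = 0.9899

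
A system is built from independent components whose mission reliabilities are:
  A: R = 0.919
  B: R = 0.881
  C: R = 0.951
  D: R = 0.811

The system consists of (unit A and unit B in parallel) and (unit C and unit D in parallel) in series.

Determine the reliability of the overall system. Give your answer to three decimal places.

Parallel (A and B): 1 − (1 − 0.91900)(1 − 0.88100) = 0.99036
Parallel (C and D): 1 − (1 − 0.95100)(1 − 0.81100) = 0.99074
Series ([0.99036] and [0.99074]): 0.99036 × 0.99074 = 0.981

0.981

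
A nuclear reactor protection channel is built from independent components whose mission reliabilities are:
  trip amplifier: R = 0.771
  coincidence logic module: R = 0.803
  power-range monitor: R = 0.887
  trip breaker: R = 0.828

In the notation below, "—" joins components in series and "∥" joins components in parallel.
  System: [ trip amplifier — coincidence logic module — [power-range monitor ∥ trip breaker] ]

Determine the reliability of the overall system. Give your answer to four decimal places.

Parallel (power-range monitor and trip breaker): 1 − (1 − 0.887000)(1 − 0.828000) = 0.980564
Series (trip amplifier, coincidence logic module, and [0.980564]): 0.771000 × 0.803000 × 0.980564 = 0.6071

0.6071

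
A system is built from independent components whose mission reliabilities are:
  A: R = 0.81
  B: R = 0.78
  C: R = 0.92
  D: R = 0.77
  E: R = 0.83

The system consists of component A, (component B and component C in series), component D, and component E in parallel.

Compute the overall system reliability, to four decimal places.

Series (B and C): 0.780000 × 0.920000 = 0.717600
Parallel (A, [0.717600], D, and E): 1 − (1 − 0.810000)(1 − 0.717600)(1 − 0.770000)(1 − 0.830000) = 0.9979

0.9979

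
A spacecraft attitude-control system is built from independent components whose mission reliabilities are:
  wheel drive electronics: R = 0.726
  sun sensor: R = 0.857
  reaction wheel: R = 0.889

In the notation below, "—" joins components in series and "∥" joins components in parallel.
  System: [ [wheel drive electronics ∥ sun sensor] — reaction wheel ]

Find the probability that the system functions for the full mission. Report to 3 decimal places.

Parallel (wheel drive electronics and sun sensor): 1 − (1 − 0.72600)(1 − 0.85700) = 0.96082
Series ([0.96082] and reaction wheel): 0.96082 × 0.88900 = 0.854

0.854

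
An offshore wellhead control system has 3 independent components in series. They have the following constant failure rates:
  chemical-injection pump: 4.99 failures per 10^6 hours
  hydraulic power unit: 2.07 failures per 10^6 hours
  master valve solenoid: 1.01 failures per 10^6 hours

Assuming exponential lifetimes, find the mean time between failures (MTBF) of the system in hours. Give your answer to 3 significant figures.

Series of exponential components: λ_sys = Σ λ_i
λ_sys = 0.00000499 + 0.00000207 + 0.00000101 = 8.0700e-06 /h
MTBF = 1 / λ_sys = 124000 h

124000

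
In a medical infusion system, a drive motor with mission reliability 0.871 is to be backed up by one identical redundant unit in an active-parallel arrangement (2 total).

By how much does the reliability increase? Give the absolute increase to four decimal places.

0.1124

R_before = 0.871
R_after = 1 − (1 − 0.871)^2 = 0.9834
ΔR = 0.9834 − 0.871 = 0.1124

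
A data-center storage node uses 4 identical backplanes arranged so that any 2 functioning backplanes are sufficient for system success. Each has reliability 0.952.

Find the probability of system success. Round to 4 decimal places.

R = Σ_{i=2}^{4} C(4,i) p^i (1−p)^{4−i} with p = 0.952
C(4,2)·0.952^2·0.048^2 = 0.012529
C(4,3)·0.952^3·0.048^1 = 0.165658
C(4,4)·0.952^4·0.048^0 = 0.821387
Sum = 0.9996

0.9996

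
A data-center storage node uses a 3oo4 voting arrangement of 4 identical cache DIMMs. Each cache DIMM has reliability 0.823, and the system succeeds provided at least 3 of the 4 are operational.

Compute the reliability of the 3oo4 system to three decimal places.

R = Σ_{i=3}^{4} C(4,i) p^i (1−p)^{4−i} with p = 0.823
C(4,3)·0.823^3·0.177^1 = 0.39467
C(4,4)·0.823^4·0.177^0 = 0.45877
Sum = 0.853

0.853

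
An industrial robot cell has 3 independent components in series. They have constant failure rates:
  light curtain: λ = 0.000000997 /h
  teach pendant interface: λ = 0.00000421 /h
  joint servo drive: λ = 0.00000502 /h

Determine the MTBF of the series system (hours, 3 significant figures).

Series of exponential components: λ_sys = Σ λ_i
λ_sys = 0.000000997 + 0.00000421 + 0.00000502 = 1.0227e-05 /h
MTBF = 1 / λ_sys = 97800 h

97800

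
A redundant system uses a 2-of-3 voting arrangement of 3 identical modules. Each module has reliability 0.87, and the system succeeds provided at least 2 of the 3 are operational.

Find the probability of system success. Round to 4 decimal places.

R = Σ_{i=2}^{3} C(3,i) p^i (1−p)^{3−i} with p = 0.87
C(3,2)·0.87^2·0.13^1 = 0.295191
C(3,3)·0.87^3·0.13^0 = 0.658503
Sum = 0.9537

0.9537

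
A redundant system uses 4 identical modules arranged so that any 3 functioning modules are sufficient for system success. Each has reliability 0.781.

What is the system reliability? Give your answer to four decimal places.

R = Σ_{i=3}^{4} C(4,i) p^i (1−p)^{4−i} with p = 0.781
C(4,3)·0.781^3·0.219^1 = 0.417308
C(4,4)·0.781^4·0.219^0 = 0.372052
Sum = 0.7894

0.7894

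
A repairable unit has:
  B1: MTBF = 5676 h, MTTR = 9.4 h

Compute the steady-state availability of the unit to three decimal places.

A(B1) = MTBF/(MTBF+MTTR) = 5676/(5676+9.4) = 0.998

0.998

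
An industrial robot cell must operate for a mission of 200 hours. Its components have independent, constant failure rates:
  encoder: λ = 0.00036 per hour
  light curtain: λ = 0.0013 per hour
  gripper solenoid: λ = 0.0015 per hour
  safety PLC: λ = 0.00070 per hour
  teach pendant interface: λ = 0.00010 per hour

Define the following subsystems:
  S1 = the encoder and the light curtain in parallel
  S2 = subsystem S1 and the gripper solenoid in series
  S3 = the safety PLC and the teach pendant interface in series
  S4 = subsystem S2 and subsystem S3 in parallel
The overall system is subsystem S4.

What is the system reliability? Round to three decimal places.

0.960

R(encoder) = exp(−0.00036 × 200) = 0.93053
R(light curtain) = exp(−0.0013 × 200) = 0.77105
R(gripper solenoid) = exp(−0.0015 × 200) = 0.74082
R(safety PLC) = exp(−0.00070 × 200) = 0.86936
R(teach pendant interface) = exp(−0.00010 × 200) = 0.98020
Parallel (encoder and light curtain): 1 − (1 − 0.93053)(1 − 0.77105) = 0.98409
Series ([0.98409] and gripper solenoid): 0.98409 × 0.74082 = 0.72903
Series (safety PLC and teach pendant interface): 0.86936 × 0.98020 = 0.85215
Parallel ([0.72903] and [0.85215]): 1 − (1 − 0.72903)(1 − 0.85215) = 0.960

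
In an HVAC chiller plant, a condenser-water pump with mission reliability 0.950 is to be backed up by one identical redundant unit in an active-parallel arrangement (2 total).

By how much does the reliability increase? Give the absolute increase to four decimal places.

0.0475

R_before = 0.950
R_after = 1 − (1 − 0.950)^2 = 0.9975
ΔR = 0.9975 − 0.950 = 0.0475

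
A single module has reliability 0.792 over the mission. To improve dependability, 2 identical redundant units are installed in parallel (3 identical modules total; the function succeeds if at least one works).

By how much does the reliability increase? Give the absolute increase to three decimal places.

0.199

R_before = 0.792
R_after = 1 − (1 − 0.792)^3 = 0.991
ΔR = 0.991 − 0.792 = 0.199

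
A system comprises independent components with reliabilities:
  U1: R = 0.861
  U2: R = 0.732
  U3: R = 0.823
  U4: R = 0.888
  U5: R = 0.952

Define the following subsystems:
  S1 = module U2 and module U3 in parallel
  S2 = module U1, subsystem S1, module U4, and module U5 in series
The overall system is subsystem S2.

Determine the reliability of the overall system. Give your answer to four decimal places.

Parallel (U2 and U3): 1 − (1 − 0.732000)(1 − 0.823000) = 0.952564
Series (U1, [0.952564], U4, and U5): 0.861000 × 0.952564 × 0.888000 × 0.952000 = 0.6933

0.6933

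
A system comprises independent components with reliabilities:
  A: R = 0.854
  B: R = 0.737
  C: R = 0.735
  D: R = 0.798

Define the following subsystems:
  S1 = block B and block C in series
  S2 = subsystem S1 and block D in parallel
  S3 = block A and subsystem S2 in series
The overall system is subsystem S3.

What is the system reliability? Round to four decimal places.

Series (B and C): 0.737000 × 0.735000 = 0.541695
Parallel ([0.541695] and D): 1 − (1 − 0.541695)(1 − 0.798000) = 0.907422
Series (A and [0.907422]): 0.854000 × 0.907422 = 0.7749

0.7749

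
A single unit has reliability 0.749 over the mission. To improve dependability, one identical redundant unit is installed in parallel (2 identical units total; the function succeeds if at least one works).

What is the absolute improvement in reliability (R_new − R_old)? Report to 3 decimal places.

0.188

R_before = 0.749
R_after = 1 − (1 − 0.749)^2 = 0.937
ΔR = 0.937 − 0.749 = 0.188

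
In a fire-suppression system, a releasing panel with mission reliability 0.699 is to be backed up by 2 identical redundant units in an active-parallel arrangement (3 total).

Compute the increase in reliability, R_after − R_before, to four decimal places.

0.2737

R_before = 0.699
R_after = 1 − (1 − 0.699)^3 = 0.9727
ΔR = 0.9727 − 0.699 = 0.2737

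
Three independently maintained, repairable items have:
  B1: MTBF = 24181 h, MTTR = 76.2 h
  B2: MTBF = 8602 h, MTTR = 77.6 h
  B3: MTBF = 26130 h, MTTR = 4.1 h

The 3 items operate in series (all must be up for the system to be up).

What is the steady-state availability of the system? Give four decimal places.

A(B1) = MTBF/(MTBF+MTTR) = 24181/(24181+76.2) = 0.996859
A(B2) = MTBF/(MTBF+MTTR) = 8602/(8602+77.6) = 0.991059
A(B3) = MTBF/(MTBF+MTTR) = 26130/(26130+4.1) = 0.999843
Series availability: 0.996859 × 0.991059 × 0.999843 = 0.9878

0.9878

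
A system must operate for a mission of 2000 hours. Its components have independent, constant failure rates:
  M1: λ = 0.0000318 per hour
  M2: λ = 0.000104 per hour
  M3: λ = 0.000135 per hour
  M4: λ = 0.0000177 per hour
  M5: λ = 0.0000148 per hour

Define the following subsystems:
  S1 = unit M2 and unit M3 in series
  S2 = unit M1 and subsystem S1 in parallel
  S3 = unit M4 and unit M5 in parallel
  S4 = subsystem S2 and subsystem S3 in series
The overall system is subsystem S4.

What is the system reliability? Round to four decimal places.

0.9756

R(M1) = exp(−0.0000318 × 2000) = 0.938380
R(M2) = exp(−0.000104 × 2000) = 0.812207
R(M3) = exp(−0.000135 × 2000) = 0.763379
R(M4) = exp(−0.0000177 × 2000) = 0.965219
R(M5) = exp(−0.0000148 × 2000) = 0.970834
Series (M2 and M3): 0.812207 × 0.763379 = 0.620022
Parallel (M1 and [0.620022]): 1 − (1 − 0.938380)(1 − 0.620022) = 0.976586
Parallel (M4 and M5): 1 − (1 − 0.965219)(1 − 0.970834) = 0.998986
Series ([0.976586] and [0.998986]): 0.976586 × 0.998986 = 0.9756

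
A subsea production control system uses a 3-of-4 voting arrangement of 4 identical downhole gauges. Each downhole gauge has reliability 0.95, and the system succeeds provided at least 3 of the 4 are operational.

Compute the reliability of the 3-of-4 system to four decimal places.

0.9860

R = Σ_{i=3}^{4} C(4,i) p^i (1−p)^{4−i} with p = 0.95
C(4,3)·0.95^3·0.05^1 = 0.171475
C(4,4)·0.95^4·0.05^0 = 0.814506
Sum = 0.9860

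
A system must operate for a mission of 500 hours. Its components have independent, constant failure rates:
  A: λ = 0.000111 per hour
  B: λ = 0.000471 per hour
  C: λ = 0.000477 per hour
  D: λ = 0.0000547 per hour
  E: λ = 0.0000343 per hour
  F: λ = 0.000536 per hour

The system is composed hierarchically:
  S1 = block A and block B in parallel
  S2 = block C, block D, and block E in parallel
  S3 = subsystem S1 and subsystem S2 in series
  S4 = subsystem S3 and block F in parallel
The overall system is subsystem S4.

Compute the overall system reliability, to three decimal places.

0.997

R(A) = exp(−0.000111 × 500) = 0.94601
R(B) = exp(−0.000471 × 500) = 0.79018
R(C) = exp(−0.000477 × 500) = 0.78781
R(D) = exp(−0.0000547 × 500) = 0.97302
R(E) = exp(−0.0000343 × 500) = 0.98300
R(F) = exp(−0.000536 × 500) = 0.76491
Parallel (A and B): 1 − (1 − 0.94601)(1 − 0.79018) = 0.98867
Parallel (C, D, and E): 1 − (1 − 0.78781)(1 − 0.97302)(1 − 0.98300) = 0.99990
Series ([0.98867] and [0.99990]): 0.98867 × 0.99990 = 0.98857
Parallel ([0.98857] and F): 1 − (1 − 0.98857)(1 − 0.76491) = 0.997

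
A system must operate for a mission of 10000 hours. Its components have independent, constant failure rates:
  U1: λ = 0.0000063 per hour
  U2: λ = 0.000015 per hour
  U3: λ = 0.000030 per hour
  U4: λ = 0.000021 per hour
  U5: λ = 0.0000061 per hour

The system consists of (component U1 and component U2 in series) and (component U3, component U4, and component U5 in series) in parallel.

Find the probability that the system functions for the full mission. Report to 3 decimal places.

0.917

R(U1) = exp(−0.0000063 × 10000) = 0.93894
R(U2) = exp(−0.000015 × 10000) = 0.86071
R(U3) = exp(−0.000030 × 10000) = 0.74082
R(U4) = exp(−0.000021 × 10000) = 0.81058
R(U5) = exp(−0.0000061 × 10000) = 0.94082
Series (U1 and U2): 0.93894 × 0.86071 = 0.80816
Series (U3, U4, and U5): 0.74082 × 0.81058 × 0.94082 = 0.56496
Parallel ([0.80816] and [0.56496]): 1 − (1 − 0.80816)(1 − 0.56496) = 0.917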